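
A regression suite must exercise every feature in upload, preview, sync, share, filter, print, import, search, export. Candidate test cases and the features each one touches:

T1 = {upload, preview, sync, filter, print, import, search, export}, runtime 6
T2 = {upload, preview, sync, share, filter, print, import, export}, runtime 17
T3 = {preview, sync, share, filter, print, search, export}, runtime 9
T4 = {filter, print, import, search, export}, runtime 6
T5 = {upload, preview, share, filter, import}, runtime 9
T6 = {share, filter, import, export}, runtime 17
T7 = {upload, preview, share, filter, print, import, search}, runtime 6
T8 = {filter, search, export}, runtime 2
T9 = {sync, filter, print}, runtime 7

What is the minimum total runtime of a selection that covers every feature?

T1, T7 cover every feature at runtime 6 + 6 = 12.
Any cover uses at least 2 test cases; among all covering selections none totals below 12.

12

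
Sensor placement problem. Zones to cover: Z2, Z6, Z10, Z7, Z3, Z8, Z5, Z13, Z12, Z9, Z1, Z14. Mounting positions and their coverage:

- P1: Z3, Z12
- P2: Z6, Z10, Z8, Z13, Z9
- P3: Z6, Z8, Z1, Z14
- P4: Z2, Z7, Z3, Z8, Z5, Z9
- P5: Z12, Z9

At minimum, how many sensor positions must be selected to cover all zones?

P1, P2, P3, P4 together cover {Z2, Z6, Z10, Z7, Z3, Z8, Z5, Z13, Z12, Z9, Z1, Z14} — every zone.
No 3 of the 5 sensor positions cover everything (all 10 triples fall short), so 4 is minimum.

4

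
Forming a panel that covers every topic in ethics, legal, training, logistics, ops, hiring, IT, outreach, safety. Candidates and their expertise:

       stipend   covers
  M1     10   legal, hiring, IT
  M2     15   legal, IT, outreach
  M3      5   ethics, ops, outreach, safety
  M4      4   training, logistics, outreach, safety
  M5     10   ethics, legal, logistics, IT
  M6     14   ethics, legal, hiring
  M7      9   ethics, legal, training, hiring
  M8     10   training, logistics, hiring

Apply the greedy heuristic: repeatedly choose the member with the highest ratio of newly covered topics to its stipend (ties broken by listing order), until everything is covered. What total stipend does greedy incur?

19

Pick 1: M4 adds 4 new (training, logistics, outreach, safety) at stipend 4 (ratio 4/4).
Pick 2: M3 adds 2 new (ethics, ops) at stipend 5 (ratio 2/5).
Pick 3: M1 adds 3 new (legal, hiring, IT) at stipend 10 (ratio 3/10).
Greedy total stipend: 4 + 5 + 10 = 19.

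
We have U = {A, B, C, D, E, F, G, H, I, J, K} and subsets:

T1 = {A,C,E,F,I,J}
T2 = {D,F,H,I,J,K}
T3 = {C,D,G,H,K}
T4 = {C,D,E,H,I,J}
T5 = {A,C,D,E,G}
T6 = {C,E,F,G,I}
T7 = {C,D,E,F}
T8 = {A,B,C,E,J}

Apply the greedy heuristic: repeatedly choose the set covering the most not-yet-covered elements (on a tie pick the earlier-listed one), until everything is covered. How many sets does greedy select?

Pick 1: T1 covers 6 new elements (A, C, E, F, I, J).
Pick 2: T3 covers 4 new elements (D, G, H, K).
Pick 3: T8 covers 1 new elements (B).
Greedy uses 3 sets.

3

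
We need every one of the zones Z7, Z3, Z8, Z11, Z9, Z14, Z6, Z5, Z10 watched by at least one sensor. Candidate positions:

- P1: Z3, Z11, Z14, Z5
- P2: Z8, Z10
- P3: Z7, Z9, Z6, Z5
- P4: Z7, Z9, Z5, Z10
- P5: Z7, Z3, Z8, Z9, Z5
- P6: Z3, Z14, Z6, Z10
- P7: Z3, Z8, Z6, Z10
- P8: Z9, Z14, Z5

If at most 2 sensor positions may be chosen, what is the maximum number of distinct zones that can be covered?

Choosing P5, P6 covers {Z7, Z3, Z8, Z9, Z14, Z6, Z5, Z10} — 8 zones.
No choice of 2 sensor positions does better; here Z11 is left uncovered.

8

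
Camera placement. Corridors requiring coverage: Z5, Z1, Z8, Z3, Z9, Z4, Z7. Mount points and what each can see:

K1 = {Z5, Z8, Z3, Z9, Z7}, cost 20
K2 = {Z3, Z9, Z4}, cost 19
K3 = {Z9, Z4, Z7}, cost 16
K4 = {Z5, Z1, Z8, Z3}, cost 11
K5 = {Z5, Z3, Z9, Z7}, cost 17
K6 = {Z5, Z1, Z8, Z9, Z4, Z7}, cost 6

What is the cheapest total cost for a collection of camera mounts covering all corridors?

K4, K6 cover every corridor at cost 11 + 6 = 17.
Any cover uses at least 2 camera mounts; among all covering selections none totals below 17.

17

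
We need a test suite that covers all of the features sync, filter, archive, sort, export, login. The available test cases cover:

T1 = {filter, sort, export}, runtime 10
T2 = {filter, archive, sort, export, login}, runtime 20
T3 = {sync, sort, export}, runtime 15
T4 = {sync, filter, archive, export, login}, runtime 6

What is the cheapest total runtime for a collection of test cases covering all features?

16

T1, T4 cover every feature at runtime 10 + 6 = 16.
Any cover uses at least 2 test cases; among all covering selections none totals below 16.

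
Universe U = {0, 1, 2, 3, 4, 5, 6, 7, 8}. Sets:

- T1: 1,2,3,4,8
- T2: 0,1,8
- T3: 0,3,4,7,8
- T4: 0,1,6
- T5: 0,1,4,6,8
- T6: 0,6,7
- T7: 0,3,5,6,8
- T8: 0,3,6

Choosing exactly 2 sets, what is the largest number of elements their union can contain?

8

Choosing T1, T6 covers {0, 1, 2, 3, 4, 6, 7, 8} — 8 elements.
No choice of 2 sets does better; here 5 is left uncovered.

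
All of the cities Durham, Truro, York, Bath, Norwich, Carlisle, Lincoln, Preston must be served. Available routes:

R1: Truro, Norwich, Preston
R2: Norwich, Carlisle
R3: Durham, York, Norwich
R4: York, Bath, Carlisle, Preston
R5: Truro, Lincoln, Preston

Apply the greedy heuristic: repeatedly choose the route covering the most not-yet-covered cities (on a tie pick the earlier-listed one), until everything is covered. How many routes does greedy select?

4

Pick 1: R4 covers 4 new cities (York, Bath, Carlisle, Preston).
Pick 2: R1 covers 2 new cities (Truro, Norwich).
Pick 3: R3 covers 1 new cities (Durham).
Pick 4: R5 covers 1 new cities (Lincoln).
Greedy uses 4 routes. (The true minimum is 3.)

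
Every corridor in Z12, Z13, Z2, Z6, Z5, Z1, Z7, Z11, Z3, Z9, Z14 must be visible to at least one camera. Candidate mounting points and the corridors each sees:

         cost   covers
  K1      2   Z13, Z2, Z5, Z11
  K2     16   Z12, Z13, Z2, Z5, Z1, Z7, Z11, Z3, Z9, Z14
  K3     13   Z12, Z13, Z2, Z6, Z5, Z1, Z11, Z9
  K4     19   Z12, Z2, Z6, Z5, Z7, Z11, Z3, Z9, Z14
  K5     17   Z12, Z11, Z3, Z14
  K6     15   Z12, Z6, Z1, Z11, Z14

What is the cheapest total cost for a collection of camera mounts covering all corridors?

K2, K3 cover every corridor at cost 16 + 13 = 29.
Any cover uses at least 2 camera mounts; among all covering selections none totals below 29.
Greedy by coverage-per-cost would pick K1, K2, K3 for 31 — worse than the optimum 29.

29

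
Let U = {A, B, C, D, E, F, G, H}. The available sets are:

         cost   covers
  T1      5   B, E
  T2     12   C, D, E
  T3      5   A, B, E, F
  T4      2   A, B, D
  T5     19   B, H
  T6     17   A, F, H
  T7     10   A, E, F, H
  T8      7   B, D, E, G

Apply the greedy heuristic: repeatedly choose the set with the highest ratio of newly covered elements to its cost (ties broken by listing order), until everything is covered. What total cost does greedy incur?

36

Pick 1: T4 adds 3 new (A, B, D) at cost 2 (ratio 3/2).
Pick 2: T3 adds 2 new (E, F) at cost 5 (ratio 2/5).
Pick 3: T8 adds 1 new (G) at cost 7 (ratio 1/7).
Pick 4: T7 adds 1 new (H) at cost 10 (ratio 1/10).
Pick 5: T2 adds 1 new (C) at cost 12 (ratio 1/12).
Greedy total cost: 2 + 5 + 7 + 10 + 12 = 36. (The true optimum is 29, so greedy overshoots here.)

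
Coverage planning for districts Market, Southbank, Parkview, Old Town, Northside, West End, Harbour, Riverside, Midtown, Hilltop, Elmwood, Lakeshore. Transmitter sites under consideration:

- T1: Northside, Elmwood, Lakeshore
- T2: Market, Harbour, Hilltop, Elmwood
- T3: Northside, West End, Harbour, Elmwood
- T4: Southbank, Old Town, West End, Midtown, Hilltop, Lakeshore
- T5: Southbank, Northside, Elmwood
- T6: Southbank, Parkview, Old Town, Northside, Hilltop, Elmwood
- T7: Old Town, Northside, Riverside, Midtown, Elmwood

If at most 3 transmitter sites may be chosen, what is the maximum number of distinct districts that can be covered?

11

Choosing T2, T4, T6 covers {Market, Southbank, Parkview, Old Town, Northside, West End, Harbour, Midtown, Hilltop, Elmwood, Lakeshore} — 11 districts.
No choice of 3 transmitter sites does better; here Riverside is left uncovered.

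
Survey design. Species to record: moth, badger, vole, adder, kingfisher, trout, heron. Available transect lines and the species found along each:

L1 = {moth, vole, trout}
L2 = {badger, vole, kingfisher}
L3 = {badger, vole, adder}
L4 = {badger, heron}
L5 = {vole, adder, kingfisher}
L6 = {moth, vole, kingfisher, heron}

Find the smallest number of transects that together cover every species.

L1, L3, L6 together cover {moth, badger, vole, adder, kingfisher, trout, heron} — every species.
No 2 of the 6 transects cover everything (all 15 pairs fall short), so 3 is minimum.

3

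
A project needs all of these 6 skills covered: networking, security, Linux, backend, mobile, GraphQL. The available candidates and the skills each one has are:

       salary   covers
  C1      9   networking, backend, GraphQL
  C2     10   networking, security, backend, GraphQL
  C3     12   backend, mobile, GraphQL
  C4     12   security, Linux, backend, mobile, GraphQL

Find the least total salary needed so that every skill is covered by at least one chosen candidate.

C1, C4 cover every skill at salary 9 + 12 = 21.
Any cover uses at least 2 candidates; among all covering selections none totals below 21.

21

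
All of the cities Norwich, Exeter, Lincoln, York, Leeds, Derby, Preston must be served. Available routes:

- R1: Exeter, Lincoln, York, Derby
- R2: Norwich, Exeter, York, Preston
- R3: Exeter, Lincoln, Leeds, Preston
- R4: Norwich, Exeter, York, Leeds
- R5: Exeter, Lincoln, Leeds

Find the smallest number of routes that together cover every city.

3

R1, R2, R3 together cover {Norwich, Exeter, Lincoln, York, Leeds, Derby, Preston} — every city.
No 2 of the 5 routes cover everything (all 10 pairs fall short), so 3 is minimum.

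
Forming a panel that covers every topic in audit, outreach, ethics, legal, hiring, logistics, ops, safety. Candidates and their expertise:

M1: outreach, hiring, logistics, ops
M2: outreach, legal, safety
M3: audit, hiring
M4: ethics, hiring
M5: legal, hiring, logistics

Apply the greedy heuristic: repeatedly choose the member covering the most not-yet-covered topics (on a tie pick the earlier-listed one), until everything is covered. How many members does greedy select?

Pick 1: M1 covers 4 new topics (outreach, hiring, logistics, ops).
Pick 2: M2 covers 2 new topics (legal, safety).
Pick 3: M3 covers 1 new topics (audit).
Pick 4: M4 covers 1 new topics (ethics).
Greedy uses 4 members.

4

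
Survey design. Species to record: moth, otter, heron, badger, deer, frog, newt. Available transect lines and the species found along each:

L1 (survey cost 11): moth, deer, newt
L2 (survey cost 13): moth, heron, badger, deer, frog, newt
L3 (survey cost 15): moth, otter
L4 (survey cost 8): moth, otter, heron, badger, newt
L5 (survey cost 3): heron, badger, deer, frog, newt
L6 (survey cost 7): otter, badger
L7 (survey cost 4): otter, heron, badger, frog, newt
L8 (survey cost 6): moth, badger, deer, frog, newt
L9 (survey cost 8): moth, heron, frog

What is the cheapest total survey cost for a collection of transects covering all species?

L7, L8 cover every species at survey cost 4 + 6 = 10.
Any cover uses at least 2 transects; among all covering selections none totals below 10.

10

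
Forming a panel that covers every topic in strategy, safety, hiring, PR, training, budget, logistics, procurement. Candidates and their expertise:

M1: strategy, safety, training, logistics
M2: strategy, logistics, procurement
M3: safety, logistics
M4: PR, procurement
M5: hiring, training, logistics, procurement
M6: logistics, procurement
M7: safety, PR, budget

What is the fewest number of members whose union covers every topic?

M1, M5, M7 together cover {strategy, safety, hiring, PR, training, budget, logistics, procurement} — every topic.
No 2 of the 7 members cover everything (all 21 pairs fall short), so 3 is minimum.
Greedy (largest uncovered first) would take M1, M4, M5, M7 — 4 members — but 3 suffice.

3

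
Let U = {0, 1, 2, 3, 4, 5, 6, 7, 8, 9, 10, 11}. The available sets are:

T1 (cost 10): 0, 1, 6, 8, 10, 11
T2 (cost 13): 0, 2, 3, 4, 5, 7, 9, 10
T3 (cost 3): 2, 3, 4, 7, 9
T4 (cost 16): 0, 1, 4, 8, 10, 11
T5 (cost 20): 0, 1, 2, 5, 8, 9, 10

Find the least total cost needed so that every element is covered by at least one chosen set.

23

T1, T2 cover every element at cost 10 + 13 = 23.
Any cover uses at least 2 sets; among all covering selections none totals below 23.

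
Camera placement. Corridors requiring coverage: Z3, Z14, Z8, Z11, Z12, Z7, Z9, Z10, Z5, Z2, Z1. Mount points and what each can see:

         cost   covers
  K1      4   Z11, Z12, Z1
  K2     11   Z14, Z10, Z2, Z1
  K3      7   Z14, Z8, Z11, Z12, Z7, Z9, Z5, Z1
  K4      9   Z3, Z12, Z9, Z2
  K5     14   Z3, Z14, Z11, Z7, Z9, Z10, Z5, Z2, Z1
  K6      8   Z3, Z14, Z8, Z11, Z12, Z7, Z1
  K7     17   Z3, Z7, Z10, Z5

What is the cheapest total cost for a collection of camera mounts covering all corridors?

21

K3, K5 cover every corridor at cost 7 + 14 = 21.
Any cover uses at least 2 camera mounts; among all covering selections none totals below 21.
Greedy by coverage-per-cost would pick K3, K4, K2 for 27 — worse than the optimum 21.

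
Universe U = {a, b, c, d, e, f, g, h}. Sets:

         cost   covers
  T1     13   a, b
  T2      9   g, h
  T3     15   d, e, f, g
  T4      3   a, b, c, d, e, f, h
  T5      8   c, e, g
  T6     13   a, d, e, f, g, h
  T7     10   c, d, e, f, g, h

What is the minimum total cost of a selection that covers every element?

T4, T5 cover every element at cost 3 + 8 = 11.
Any cover uses at least 2 sets; among all covering selections none totals below 11.

11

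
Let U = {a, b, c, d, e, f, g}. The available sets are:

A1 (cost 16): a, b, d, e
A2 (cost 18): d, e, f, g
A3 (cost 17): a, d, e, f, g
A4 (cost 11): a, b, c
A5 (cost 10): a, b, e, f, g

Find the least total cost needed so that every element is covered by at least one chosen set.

28

A3, A4 cover every element at cost 17 + 11 = 28.
Any cover uses at least 2 sets; among all covering selections none totals below 28.
Greedy by coverage-per-cost would pick A5, A4, A1 for 37 — worse than the optimum 28.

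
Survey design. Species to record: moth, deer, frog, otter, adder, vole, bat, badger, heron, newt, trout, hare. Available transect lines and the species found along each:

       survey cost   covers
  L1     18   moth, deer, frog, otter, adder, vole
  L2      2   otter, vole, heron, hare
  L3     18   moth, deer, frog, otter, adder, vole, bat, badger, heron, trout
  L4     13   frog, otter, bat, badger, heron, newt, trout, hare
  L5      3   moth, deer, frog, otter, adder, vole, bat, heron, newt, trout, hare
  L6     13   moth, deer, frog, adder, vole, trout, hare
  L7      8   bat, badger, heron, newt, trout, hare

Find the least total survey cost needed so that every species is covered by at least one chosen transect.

L5, L7 cover every species at survey cost 3 + 8 = 11.
Any cover uses at least 2 transects; among all covering selections none totals below 11.

11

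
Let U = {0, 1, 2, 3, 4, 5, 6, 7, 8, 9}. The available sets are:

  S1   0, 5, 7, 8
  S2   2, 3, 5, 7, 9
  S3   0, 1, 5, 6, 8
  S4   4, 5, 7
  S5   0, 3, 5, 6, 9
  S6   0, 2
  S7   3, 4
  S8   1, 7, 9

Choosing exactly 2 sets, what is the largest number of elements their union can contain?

Choosing S2, S3 covers {0, 1, 2, 3, 5, 6, 7, 8, 9} — 9 elements.
No choice of 2 sets does better; here 4 is left uncovered.

9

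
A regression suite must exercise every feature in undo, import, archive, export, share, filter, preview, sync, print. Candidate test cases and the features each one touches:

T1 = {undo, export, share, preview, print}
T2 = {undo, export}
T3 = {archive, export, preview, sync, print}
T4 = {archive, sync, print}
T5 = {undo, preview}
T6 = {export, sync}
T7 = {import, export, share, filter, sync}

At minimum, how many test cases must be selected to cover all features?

3

T1, T3, T7 together cover {undo, import, archive, export, share, filter, preview, sync, print} — every feature.
No 2 of the 7 test cases cover everything (all 21 pairs fall short), so 3 is minimum.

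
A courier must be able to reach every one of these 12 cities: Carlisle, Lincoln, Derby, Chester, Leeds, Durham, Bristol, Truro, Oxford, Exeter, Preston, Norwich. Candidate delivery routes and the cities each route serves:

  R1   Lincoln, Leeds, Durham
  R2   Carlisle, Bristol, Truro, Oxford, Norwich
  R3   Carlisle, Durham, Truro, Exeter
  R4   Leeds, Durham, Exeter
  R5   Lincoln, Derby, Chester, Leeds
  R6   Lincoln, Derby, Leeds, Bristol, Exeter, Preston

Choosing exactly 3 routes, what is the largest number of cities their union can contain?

11

Choosing R1, R2, R6 covers {Carlisle, Lincoln, Derby, Leeds, Durham, Bristol, Truro, Oxford, Exeter, Preston, Norwich} — 11 cities.
No choice of 3 routes does better; here Chester is left uncovered.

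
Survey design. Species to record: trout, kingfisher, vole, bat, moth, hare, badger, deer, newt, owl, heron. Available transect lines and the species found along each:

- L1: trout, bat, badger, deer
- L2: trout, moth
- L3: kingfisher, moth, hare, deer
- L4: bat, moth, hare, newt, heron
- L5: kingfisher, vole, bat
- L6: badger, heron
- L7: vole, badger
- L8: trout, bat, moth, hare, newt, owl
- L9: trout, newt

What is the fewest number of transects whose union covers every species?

L1, L4, L5, L8 together cover {trout, kingfisher, vole, bat, moth, hare, badger, deer, newt, owl, heron} — every species.
No 3 of the 9 transects cover everything (all 84 triples fall short), so 4 is minimum.

4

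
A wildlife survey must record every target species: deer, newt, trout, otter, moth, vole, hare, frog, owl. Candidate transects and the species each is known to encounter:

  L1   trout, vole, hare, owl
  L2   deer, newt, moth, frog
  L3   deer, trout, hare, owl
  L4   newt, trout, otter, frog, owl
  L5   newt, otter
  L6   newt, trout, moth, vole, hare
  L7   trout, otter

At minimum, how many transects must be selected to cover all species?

L1, L2, L4 together cover {deer, newt, trout, otter, moth, vole, hare, frog, owl} — every species.
No 2 of the 7 transects cover everything (all 21 pairs fall short), so 3 is minimum.

3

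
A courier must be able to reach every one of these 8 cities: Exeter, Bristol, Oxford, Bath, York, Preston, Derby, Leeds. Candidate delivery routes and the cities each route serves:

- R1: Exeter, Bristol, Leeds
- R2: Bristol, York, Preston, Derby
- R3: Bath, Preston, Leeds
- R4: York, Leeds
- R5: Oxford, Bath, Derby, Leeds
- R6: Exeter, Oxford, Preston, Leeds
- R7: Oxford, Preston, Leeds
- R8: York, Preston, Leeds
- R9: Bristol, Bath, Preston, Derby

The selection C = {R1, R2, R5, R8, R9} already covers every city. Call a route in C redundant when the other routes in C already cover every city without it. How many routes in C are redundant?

3

Drop R1: Exeter uncovered — not redundant.
Drop R2: the rest still cover every city — redundant.
Drop R5: Oxford uncovered — not redundant.
Drop R8: the rest still cover every city — redundant.
Drop R9: the rest still cover every city — redundant.
3 redundant: R2, R8, R9.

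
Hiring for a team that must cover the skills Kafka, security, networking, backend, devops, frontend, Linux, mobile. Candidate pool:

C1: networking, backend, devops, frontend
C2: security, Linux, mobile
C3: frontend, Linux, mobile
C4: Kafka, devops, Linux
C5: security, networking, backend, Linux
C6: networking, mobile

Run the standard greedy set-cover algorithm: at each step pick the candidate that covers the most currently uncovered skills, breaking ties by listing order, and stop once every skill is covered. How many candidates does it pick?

3

Pick 1: C1 covers 4 new skills (networking, backend, devops, frontend).
Pick 2: C2 covers 3 new skills (security, Linux, mobile).
Pick 3: C4 covers 1 new skills (Kafka).
Greedy uses 3 candidates.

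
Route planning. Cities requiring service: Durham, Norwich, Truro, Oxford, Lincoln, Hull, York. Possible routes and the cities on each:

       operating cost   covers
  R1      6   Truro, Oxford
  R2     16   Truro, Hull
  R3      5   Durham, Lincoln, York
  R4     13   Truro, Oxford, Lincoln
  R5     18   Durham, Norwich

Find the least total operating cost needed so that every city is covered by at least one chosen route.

45

R1, R2, R3, R5 cover every city at operating cost 6 + 16 + 5 + 18 = 45.
Any cover uses at least 4 routes; among all covering selections none totals below 45.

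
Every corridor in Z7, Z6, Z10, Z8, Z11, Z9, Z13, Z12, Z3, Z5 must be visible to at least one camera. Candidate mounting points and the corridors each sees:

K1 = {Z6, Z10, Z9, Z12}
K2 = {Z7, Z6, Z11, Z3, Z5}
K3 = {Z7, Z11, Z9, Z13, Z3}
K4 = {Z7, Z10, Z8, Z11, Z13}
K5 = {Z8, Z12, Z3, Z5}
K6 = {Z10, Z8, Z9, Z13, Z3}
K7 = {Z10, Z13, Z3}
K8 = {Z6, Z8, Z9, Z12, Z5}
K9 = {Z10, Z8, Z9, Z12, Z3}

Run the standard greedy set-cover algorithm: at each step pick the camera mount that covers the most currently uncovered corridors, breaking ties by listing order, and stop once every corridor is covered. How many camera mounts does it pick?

Pick 1: K2 covers 5 new corridors (Z7, Z6, Z11, Z3, Z5).
Pick 2: K6 covers 4 new corridors (Z10, Z8, Z9, Z13).
Pick 3: K1 covers 1 new corridors (Z12).
Greedy uses 3 camera mounts.

3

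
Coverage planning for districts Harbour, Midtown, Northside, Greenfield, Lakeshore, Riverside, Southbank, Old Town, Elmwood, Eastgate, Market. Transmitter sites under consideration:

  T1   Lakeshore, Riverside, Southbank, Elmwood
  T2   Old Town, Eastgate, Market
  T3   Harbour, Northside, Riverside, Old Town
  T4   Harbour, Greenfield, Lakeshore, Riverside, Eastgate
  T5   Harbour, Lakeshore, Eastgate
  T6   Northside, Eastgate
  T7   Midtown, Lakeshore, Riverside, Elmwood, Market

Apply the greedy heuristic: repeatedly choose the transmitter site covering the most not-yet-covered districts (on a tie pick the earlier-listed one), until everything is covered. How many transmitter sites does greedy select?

Pick 1: T4 covers 5 new districts (Harbour, Greenfield, Lakeshore, Riverside, Eastgate).
Pick 2: T7 covers 3 new districts (Midtown, Elmwood, Market).
Pick 3: T3 covers 2 new districts (Northside, Old Town).
Pick 4: T1 covers 1 new districts (Southbank).
Greedy uses 4 transmitter sites.

4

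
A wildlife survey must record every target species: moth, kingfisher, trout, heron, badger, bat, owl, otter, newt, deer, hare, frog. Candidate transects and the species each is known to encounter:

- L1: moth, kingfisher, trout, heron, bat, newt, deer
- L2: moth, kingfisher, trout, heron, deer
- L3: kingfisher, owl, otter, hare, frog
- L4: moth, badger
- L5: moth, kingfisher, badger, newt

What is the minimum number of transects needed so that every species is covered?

L1, L3, L4 together cover {moth, kingfisher, trout, heron, badger, bat, owl, otter, newt, deer, hare, frog} — every species.
No 2 of the 5 transects cover everything (all 10 pairs fall short), so 3 is minimum.

3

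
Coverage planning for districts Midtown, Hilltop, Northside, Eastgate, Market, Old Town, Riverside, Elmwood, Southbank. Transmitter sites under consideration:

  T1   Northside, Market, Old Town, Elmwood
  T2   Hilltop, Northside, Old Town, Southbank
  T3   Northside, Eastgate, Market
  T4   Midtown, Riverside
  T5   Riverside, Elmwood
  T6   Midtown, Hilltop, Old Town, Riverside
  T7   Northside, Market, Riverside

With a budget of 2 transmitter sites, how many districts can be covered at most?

7

Choosing T1, T6 covers {Midtown, Hilltop, Northside, Market, Old Town, Riverside, Elmwood} — 7 districts.
No choice of 2 transmitter sites does better; here Eastgate, Southbank are left uncovered.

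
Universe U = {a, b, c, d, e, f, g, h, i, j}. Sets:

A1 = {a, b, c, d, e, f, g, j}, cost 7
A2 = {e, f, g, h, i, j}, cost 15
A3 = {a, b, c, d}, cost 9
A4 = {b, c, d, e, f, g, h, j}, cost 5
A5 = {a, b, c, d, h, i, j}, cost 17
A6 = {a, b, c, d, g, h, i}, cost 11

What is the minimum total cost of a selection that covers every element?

16

A4, A6 cover every element at cost 5 + 11 = 16.
Any cover uses at least 2 sets; among all covering selections none totals below 16.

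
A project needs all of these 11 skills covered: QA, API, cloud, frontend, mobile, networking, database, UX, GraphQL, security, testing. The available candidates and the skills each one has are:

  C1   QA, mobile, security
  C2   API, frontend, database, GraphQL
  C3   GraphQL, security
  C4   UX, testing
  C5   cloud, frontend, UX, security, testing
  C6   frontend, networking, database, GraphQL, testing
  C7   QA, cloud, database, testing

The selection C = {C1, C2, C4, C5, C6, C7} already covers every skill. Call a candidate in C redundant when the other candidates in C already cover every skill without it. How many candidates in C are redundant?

Drop C1: mobile uncovered — not redundant.
Drop C2: API uncovered — not redundant.
Drop C4: the rest still cover every skill — redundant.
Drop C5: the rest still cover every skill — redundant.
Drop C6: networking uncovered — not redundant.
Drop C7: the rest still cover every skill — redundant.
3 redundant: C4, C5, C7.

3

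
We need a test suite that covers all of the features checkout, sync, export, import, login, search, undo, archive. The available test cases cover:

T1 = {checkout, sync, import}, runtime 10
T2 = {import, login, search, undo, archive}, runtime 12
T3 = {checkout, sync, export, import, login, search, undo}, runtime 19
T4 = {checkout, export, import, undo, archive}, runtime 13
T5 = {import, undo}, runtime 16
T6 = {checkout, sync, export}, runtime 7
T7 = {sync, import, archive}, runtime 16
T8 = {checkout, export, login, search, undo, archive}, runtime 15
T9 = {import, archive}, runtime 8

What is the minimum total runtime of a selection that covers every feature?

19

T2, T6 cover every feature at runtime 12 + 7 = 19.
Any cover uses at least 2 test cases; among all covering selections none totals below 19.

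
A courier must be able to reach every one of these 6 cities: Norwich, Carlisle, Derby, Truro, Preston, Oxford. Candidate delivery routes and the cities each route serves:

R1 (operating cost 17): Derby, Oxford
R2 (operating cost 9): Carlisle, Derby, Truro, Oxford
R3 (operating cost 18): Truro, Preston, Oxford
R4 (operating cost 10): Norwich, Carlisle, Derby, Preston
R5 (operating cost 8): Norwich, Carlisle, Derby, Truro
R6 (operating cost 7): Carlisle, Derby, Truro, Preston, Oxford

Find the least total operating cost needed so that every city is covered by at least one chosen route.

R5, R6 cover every city at operating cost 8 + 7 = 15.
Any cover uses at least 2 routes; among all covering selections none totals below 15.

15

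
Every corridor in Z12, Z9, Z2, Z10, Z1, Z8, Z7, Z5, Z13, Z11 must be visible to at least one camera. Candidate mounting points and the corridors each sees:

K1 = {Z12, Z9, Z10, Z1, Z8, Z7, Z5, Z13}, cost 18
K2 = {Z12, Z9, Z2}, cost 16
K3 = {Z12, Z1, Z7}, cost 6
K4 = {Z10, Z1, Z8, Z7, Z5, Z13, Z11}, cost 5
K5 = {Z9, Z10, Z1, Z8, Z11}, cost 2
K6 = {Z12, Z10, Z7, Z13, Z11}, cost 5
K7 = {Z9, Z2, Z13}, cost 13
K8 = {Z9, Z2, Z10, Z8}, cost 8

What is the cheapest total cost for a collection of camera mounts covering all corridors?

K4, K6, K8 cover every corridor at cost 5 + 5 + 8 = 18.
Any cover uses at least 2 camera mounts; among all covering selections none totals below 18.
Greedy by coverage-per-cost would pick K5, K4, K6, K8 for 20 — worse than the optimum 18.

18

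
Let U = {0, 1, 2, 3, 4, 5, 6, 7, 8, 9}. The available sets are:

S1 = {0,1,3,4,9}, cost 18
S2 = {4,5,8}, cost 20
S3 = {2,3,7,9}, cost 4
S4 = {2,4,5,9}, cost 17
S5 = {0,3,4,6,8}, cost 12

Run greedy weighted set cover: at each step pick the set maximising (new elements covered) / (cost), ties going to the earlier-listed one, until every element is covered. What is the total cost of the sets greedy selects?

51

Pick 1: S3 adds 4 new (2, 3, 7, 9) at cost 4 (ratio 4/4).
Pick 2: S5 adds 4 new (0, 4, 6, 8) at cost 12 (ratio 4/12).
Pick 3: S4 adds 1 new (5) at cost 17 (ratio 1/17).
Pick 4: S1 adds 1 new (1) at cost 18 (ratio 1/18).
Greedy total cost: 4 + 12 + 17 + 18 = 51.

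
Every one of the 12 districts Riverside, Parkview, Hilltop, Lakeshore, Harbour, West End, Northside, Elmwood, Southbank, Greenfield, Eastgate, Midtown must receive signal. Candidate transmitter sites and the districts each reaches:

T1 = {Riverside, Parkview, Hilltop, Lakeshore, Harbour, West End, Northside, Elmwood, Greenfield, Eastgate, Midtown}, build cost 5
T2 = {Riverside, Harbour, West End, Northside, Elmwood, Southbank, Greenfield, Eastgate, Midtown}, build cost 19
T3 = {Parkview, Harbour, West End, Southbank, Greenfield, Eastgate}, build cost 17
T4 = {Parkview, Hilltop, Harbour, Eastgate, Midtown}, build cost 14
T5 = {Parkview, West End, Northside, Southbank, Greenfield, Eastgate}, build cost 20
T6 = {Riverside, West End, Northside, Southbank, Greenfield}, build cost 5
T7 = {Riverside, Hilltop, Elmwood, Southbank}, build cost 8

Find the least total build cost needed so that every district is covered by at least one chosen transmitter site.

T1, T6 cover every district at build cost 5 + 5 = 10.
Any cover uses at least 2 transmitter sites; among all covering selections none totals below 10.

10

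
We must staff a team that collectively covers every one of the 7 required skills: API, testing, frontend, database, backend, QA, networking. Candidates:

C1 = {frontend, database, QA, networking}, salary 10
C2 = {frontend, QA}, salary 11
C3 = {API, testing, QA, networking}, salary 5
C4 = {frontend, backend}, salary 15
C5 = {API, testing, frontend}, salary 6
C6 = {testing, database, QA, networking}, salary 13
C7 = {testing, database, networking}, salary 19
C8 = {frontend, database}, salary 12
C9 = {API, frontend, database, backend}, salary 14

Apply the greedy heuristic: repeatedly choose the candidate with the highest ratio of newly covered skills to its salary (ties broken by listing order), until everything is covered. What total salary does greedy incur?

19

Pick 1: C3 adds 4 new (API, testing, QA, networking) at salary 5 (ratio 4/5).
Pick 2: C9 adds 3 new (frontend, database, backend) at salary 14 (ratio 3/14).
Greedy total salary: 5 + 14 = 19.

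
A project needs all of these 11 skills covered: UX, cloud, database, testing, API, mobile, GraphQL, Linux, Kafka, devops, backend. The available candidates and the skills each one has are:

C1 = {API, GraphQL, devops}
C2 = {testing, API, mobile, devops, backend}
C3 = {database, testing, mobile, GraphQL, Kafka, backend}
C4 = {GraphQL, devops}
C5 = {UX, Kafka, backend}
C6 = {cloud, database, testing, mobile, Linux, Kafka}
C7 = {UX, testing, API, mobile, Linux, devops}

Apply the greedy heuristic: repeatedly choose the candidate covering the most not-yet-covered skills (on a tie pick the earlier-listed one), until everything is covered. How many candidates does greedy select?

Pick 1: C3 covers 6 new skills (database, testing, mobile, GraphQL, Kafka, backend).
Pick 2: C7 covers 4 new skills (UX, API, Linux, devops).
Pick 3: C6 covers 1 new skills (cloud).
Greedy uses 3 candidates.

3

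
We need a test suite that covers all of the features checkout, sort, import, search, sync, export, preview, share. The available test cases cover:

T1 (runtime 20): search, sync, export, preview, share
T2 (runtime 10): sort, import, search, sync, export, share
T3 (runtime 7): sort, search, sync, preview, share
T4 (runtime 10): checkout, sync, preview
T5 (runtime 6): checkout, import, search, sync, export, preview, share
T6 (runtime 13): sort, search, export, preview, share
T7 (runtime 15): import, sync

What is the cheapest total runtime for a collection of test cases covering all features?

13

T3, T5 cover every feature at runtime 7 + 6 = 13.
Any cover uses at least 2 test cases; among all covering selections none totals below 13.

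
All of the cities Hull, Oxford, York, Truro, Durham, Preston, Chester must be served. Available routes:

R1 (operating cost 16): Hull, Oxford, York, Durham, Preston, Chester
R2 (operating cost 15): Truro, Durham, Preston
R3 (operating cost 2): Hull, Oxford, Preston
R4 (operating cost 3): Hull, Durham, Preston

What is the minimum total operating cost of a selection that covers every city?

31

R1, R2 cover every city at operating cost 16 + 15 = 31.
Any cover uses at least 2 routes; among all covering selections none totals below 31.
Greedy by coverage-per-operating cost would pick R3, R4, R1, R2 for 36 — worse than the optimum 31.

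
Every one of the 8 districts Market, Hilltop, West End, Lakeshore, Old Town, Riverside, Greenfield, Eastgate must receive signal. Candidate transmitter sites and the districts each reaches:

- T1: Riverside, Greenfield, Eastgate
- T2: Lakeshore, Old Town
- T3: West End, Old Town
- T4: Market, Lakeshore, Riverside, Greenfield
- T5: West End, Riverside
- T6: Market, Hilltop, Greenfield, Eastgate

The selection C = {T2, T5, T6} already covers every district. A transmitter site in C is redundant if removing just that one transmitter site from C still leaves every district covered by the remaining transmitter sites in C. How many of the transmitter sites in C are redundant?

0

Drop T2: Lakeshore, Old Town uncovered — not redundant.
Drop T5: West End, Riverside uncovered — not redundant.
Drop T6: Market, Hilltop, Greenfield, Eastgate uncovered — not redundant.
None of the transmitter sites in C is redundant.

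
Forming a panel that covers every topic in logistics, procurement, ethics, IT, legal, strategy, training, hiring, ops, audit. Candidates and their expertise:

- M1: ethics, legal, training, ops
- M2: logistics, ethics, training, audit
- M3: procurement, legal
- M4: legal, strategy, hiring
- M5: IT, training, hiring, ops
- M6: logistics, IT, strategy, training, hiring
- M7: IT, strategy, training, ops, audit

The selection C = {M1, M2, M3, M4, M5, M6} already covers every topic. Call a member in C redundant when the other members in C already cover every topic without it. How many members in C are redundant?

Drop M1: the rest still cover every topic — redundant.
Drop M2: audit uncovered — not redundant.
Drop M3: procurement uncovered — not redundant.
Drop M4: the rest still cover every topic — redundant.
Drop M5: the rest still cover every topic — redundant.
Drop M6: the rest still cover every topic — redundant.
4 redundant: M1, M4, M5, M6.

4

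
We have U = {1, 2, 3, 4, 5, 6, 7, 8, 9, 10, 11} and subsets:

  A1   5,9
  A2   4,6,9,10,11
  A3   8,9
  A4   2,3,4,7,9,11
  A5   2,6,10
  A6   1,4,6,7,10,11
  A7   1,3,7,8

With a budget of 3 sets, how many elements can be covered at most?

Choosing A1, A2, A7 covers {1, 3, 4, 5, 6, 7, 8, 9, 10, 11} — 10 elements.
No choice of 3 sets does better; here 2 is left uncovered.

10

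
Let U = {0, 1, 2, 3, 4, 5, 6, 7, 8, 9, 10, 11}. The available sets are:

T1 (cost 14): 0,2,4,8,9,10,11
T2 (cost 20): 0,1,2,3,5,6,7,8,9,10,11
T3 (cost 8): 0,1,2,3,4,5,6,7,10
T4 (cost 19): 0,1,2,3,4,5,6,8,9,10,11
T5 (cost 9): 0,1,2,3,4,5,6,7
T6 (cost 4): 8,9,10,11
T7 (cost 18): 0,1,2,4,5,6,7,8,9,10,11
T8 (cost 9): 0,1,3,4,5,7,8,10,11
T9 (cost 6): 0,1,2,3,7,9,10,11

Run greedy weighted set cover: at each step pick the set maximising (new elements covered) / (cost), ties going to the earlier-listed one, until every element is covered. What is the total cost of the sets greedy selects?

Pick 1: T9 adds 8 new (0, 1, 2, 3, 7, 9, 10, 11) at cost 6 (ratio 8/6).
Pick 2: T3 adds 3 new (4, 5, 6) at cost 8 (ratio 3/8).
Pick 3: T6 adds 1 new (8) at cost 4 (ratio 1/4).
Greedy total cost: 6 + 8 + 4 = 18. (The true optimum is 12, so greedy overshoots here.)

18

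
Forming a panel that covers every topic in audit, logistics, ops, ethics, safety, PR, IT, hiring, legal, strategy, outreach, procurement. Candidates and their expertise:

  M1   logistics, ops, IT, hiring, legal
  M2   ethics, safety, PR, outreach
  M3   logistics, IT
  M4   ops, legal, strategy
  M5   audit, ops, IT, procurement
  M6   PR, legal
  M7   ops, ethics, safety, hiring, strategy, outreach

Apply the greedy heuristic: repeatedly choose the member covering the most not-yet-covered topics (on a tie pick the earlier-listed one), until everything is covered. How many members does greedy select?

4

Pick 1: M7 covers 6 new topics (ops, ethics, safety, hiring, strategy, outreach).
Pick 2: M1 covers 3 new topics (logistics, IT, legal).
Pick 3: M5 covers 2 new topics (audit, procurement).
Pick 4: M2 covers 1 new topics (PR).
Greedy uses 4 members.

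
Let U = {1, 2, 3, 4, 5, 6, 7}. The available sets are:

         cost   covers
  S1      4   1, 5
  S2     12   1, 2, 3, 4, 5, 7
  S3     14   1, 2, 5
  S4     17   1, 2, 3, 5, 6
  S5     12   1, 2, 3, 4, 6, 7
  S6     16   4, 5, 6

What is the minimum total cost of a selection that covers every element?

16

S1, S5 cover every element at cost 4 + 12 = 16.
Any cover uses at least 2 sets; among all covering selections none totals below 16.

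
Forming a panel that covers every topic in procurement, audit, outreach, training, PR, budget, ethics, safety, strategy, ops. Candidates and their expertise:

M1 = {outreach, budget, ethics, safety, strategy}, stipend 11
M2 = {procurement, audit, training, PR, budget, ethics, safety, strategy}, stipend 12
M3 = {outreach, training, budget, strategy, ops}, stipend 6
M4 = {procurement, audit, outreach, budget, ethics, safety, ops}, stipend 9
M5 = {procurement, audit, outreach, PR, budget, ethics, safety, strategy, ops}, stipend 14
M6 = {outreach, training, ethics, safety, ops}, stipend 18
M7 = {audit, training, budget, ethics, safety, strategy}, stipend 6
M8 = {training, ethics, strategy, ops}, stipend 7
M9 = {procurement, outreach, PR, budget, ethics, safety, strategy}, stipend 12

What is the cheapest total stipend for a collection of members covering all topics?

18

M2, M3 cover every topic at stipend 12 + 6 = 18.
Any cover uses at least 2 members; among all covering selections none totals below 18.
Greedy by coverage-per-stipend would pick M7, M3, M2 for 24 — worse than the optimum 18.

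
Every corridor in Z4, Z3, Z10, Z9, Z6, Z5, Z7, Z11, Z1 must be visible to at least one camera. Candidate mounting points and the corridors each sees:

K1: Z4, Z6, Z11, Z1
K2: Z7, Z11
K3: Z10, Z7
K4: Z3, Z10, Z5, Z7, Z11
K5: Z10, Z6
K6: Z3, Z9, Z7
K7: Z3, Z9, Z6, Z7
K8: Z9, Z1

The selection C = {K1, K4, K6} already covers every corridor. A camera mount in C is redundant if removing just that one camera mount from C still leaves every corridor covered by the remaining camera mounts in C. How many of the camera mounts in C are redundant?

Drop K1: Z4, Z6, Z1 uncovered — not redundant.
Drop K4: Z10, Z5 uncovered — not redundant.
Drop K6: Z9 uncovered — not redundant.
None of the camera mounts in C is redundant.

0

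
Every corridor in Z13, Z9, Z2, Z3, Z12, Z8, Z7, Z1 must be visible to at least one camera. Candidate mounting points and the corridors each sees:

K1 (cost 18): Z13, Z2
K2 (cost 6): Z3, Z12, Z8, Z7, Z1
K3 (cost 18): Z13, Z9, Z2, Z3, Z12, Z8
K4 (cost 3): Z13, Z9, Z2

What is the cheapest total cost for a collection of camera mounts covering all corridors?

K2, K4 cover every corridor at cost 6 + 3 = 9.
Any cover uses at least 2 camera mounts; among all covering selections none totals below 9.

9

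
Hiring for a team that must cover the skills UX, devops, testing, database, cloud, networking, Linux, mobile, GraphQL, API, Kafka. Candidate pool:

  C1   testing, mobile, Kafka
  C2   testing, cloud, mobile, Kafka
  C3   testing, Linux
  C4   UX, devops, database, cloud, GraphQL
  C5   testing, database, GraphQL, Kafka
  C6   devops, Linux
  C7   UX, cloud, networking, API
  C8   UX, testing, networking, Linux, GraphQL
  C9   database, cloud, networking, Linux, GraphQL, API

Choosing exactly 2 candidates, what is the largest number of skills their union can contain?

Choosing C1, C9 covers {testing, database, cloud, networking, Linux, mobile, GraphQL, API, Kafka} — 9 skills.
No choice of 2 candidates does better; here UX, devops are left uncovered.

9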